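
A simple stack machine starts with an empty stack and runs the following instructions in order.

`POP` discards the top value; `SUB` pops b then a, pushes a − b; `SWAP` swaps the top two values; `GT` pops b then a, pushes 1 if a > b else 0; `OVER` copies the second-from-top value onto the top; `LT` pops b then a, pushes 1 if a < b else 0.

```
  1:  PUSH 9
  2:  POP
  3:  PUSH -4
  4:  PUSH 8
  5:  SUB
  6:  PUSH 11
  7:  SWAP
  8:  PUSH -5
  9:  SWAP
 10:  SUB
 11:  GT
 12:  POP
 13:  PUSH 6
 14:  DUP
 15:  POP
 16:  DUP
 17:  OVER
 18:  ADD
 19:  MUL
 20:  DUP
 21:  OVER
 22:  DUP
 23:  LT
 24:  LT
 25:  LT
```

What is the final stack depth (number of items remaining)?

PUSH 9  : 9
POP     : (empty)
PUSH -4 : -4
PUSH 8  : -4 8
SUB     : -12
PUSH 11 : -12 11
SWAP    : 11 -12
PUSH -5 : 11 -12 -5
SWAP    : 11 -5 -12
SUB     : 11 7
GT      : 1
POP     : (empty)
PUSH 6  : 6
DUP     : 6 6
POP     : 6
DUP     : 6 6
OVER    : 6 6 6
ADD     : 6 12
MUL     : 72
DUP     : 72 72
OVER    : 72 72 72
DUP     : 72 72 72 72
LT      : 72 72 0
LT      : 72 0
LT      : 0

1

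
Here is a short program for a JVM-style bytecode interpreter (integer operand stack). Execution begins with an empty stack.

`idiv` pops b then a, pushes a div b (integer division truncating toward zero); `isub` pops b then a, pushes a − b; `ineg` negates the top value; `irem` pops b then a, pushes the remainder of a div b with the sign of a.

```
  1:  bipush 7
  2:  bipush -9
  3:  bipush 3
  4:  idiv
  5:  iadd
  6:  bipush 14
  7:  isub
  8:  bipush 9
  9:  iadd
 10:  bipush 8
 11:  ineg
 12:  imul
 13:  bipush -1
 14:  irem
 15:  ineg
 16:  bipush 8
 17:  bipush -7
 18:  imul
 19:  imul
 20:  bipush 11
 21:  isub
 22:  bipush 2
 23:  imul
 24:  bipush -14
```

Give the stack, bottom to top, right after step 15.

bipush 7  : [7]
bipush -9 : [7, -9]
bipush 3  : [7, -9, 3]
idiv      : [7, -3]
iadd      : [4]
bipush 14 : [4, 14]
isub      : [-10]
bipush 9  : [-10, 9]
iadd      : [-1]
bipush 8  : [-1, 8]
ineg      : [-1, -8]
imul      : [8]
bipush -1 : [8, -1]
irem      : [0]
ineg      : [0]

[0]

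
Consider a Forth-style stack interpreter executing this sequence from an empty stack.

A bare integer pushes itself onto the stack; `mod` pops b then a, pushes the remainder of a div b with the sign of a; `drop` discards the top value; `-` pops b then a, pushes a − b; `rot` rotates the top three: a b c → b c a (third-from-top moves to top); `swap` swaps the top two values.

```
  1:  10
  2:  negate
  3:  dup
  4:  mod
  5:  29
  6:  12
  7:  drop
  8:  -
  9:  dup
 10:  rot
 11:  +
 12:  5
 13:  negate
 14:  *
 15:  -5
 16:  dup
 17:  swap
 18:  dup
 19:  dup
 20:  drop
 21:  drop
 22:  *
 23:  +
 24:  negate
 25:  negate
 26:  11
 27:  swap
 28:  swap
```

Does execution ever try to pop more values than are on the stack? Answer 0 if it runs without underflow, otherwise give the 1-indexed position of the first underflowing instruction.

10     → 10
negate → -10
dup    → -10 -10
mod    → 0
29     → 0 29
12     → 0 29 12
drop   → 0 29
-      → -29
dup    → -29 -29
rot  — needs 3 operands, stack has 2 → underflow

10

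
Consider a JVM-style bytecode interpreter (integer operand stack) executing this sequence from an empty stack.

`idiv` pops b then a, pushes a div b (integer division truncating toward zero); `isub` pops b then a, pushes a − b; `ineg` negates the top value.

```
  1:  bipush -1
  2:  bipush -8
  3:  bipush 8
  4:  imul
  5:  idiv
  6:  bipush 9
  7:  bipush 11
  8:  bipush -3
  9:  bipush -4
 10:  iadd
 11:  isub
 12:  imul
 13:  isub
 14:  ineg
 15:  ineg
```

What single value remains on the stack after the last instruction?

bipush -1  [-1]
bipush -8  [-1, -8]
bipush 8   [-1, -8, 8]
imul       [-1, -64]
idiv       [0]
bipush 9   [0, 9]
bipush 11  [0, 9, 11]
bipush -3  [0, 9, 11, -3]
bipush -4  [0, 9, 11, -3, -4]
iadd       [0, 9, 11, -7]
isub       [0, 9, 18]
imul       [0, 162]
isub       [-162]
ineg       [162]
ineg       [-162]

-162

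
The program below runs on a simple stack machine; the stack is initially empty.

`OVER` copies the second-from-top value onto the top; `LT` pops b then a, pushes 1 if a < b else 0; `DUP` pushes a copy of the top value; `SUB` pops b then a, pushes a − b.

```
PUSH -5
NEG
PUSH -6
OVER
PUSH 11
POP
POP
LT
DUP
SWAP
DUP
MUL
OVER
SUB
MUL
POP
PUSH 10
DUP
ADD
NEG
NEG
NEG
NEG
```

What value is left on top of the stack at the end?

PUSH -5 → -5
NEG     → 5
PUSH -6 → 5 -6
OVER    → 5 -6 5
PUSH 11 → 5 -6 5 11
POP     → 5 -6 5
POP     → 5 -6
LT      → 0
DUP     → 0 0
SWAP    → 0 0
DUP     → 0 0 0
MUL     → 0 0
OVER    → 0 0 0
SUB     → 0 0
MUL     → 0
POP     → (empty)
PUSH 10 → 10
DUP     → 10 10
ADD     → 20
NEG     → -20
NEG     → 20
NEG     → -20
NEG     → 20

20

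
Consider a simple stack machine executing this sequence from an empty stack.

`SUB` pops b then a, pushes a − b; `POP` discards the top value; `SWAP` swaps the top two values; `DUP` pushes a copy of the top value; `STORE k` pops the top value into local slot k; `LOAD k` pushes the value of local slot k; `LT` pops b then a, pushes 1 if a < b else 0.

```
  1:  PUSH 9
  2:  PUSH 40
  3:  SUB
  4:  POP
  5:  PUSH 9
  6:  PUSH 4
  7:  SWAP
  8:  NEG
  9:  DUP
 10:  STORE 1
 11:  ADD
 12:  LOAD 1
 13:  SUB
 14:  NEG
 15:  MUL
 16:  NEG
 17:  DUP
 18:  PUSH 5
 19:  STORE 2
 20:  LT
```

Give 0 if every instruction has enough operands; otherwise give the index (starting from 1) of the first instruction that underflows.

PUSH 9   9
PUSH 40  9 40
SUB      -31
POP      (empty)
PUSH 9   9
PUSH 4   9 4
SWAP     4 9
NEG      4 -9
DUP      4 -9 -9
STORE 1  4 -9
ADD      -5
LOAD 1   -5 -9
SUB      4
NEG      -4
MUL  — needs 2 operands, stack has 1 → underflow

15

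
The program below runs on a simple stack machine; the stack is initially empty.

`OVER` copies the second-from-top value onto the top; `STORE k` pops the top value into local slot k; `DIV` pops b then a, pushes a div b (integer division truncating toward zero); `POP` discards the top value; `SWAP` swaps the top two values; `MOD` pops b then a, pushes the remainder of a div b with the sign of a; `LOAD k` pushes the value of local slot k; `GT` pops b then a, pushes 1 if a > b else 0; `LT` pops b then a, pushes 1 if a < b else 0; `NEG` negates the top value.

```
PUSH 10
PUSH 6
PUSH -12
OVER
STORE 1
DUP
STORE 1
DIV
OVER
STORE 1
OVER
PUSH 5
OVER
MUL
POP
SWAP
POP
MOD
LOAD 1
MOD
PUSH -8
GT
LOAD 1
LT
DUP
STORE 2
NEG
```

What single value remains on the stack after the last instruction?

PUSH 10  -> [10]
PUSH 6   -> [10, 6]
PUSH -12 -> [10, 6, -12]
OVER     -> [10, 6, -12, 6]
STORE 1  -> [10, 6, -12]
DUP      -> [10, 6, -12, -12]
STORE 1  -> [10, 6, -12]
DIV      -> [10, 0]
OVER     -> [10, 0, 10]
STORE 1  -> [10, 0]
OVER     -> [10, 0, 10]
PUSH 5   -> [10, 0, 10, 5]
OVER     -> [10, 0, 10, 5, 10]
MUL      -> [10, 0, 10, 50]
POP      -> [10, 0, 10]
SWAP     -> [10, 10, 0]
POP      -> [10, 10]
MOD      -> [0]
LOAD 1   -> [0, 10]
MOD      -> [0]
PUSH -8  -> [0, -8]
GT       -> [1]
LOAD 1   -> [1, 10]
LT       -> [1]
DUP      -> [1, 1]
STORE 2  -> [1]
NEG      -> [-1]

-1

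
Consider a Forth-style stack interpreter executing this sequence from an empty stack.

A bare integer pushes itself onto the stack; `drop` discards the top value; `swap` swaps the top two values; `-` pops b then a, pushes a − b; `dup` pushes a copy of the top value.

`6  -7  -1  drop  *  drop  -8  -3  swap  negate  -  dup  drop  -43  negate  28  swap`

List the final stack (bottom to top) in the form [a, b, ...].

6      → [6]
-7     → [6, -7]
-1     → [6, -7, -1]
drop   → [6, -7]
*      → [-42]
drop   → []
-8     → [-8]
-3     → [-8, -3]
swap   → [-3, -8]
negate → [-3, 8]
-      → [-11]
dup    → [-11, -11]
drop   → [-11]
-43    → [-11, -43]
negate → [-11, 43]
28     → [-11, 43, 28]
swap   → [-11, 28, 43]

[-11, 28, 43]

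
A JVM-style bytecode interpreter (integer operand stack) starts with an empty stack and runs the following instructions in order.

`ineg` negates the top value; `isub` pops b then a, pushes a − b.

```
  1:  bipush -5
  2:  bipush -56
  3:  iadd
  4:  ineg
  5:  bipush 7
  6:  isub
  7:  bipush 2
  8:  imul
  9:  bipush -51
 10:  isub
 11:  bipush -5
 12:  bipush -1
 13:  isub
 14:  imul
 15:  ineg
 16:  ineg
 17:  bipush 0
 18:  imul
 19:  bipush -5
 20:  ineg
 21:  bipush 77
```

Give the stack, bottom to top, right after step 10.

[159]

bipush -5   [-5]
bipush -56  [-5, -56]
iadd        [-61]
ineg        [61]
bipush 7    [61, 7]
isub        [54]
bipush 2    [54, 2]
imul        [108]
bipush -51  [108, -51]
isub        [159]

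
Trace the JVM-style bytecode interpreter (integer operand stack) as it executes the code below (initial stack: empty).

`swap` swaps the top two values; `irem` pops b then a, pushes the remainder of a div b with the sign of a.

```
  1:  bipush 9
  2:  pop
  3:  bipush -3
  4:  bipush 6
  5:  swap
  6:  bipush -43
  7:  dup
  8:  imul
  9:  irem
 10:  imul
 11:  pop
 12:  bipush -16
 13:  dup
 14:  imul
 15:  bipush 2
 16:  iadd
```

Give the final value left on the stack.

258

bipush 9    [9]
pop         []
bipush -3   [-3]
bipush 6    [-3, 6]
swap        [6, -3]
bipush -43  [6, -3, -43]
dup         [6, -3, -43, -43]
imul        [6, -3, 1849]
irem        [6, -3]
imul        [-18]
pop         []
bipush -16  [-16]
dup         [-16, -16]
imul        [256]
bipush 2    [256, 2]
iadd        [258]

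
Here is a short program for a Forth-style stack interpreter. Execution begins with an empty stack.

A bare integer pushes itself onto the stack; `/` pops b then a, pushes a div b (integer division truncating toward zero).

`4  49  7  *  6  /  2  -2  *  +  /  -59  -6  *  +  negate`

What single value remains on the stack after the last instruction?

4      : 4
49     : 4 49
7      : 4 49 7
*      : 4 343
6      : 4 343 6
/      : 4 57
2      : 4 57 2
-2     : 4 57 2 -2
*      : 4 57 -4
+      : 4 53
/      : 0
-59    : 0 -59
-6     : 0 -59 -6
*      : 0 354
+      : 354
negate : -354

-354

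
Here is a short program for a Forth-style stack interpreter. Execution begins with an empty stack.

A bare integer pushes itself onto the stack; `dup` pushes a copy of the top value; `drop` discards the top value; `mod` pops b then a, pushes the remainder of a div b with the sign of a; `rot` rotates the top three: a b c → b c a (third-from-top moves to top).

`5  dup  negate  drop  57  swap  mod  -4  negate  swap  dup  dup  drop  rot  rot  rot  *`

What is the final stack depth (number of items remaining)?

2

5      → 5
dup    → 5 5
negate → 5 -5
drop   → 5
57     → 5 57
swap   → 57 5
mod    → 2
-4     → 2 -4
negate → 2 4
swap   → 4 2
dup    → 4 2 2
dup    → 4 2 2 2
drop   → 4 2 2
rot    → 2 2 4
rot    → 2 4 2
rot    → 4 2 2
*      → 4 4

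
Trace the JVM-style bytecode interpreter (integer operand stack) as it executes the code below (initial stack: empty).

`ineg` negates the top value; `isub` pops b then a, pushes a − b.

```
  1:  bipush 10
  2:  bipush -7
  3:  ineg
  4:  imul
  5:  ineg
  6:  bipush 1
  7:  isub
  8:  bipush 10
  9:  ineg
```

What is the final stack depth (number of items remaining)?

2

bipush 10 -> [10]
bipush -7 -> [10, -7]
ineg      -> [10, 7]
imul      -> [70]
ineg      -> [-70]
bipush 1  -> [-70, 1]
isub      -> [-71]
bipush 10 -> [-71, 10]
ineg      -> [-71, -10]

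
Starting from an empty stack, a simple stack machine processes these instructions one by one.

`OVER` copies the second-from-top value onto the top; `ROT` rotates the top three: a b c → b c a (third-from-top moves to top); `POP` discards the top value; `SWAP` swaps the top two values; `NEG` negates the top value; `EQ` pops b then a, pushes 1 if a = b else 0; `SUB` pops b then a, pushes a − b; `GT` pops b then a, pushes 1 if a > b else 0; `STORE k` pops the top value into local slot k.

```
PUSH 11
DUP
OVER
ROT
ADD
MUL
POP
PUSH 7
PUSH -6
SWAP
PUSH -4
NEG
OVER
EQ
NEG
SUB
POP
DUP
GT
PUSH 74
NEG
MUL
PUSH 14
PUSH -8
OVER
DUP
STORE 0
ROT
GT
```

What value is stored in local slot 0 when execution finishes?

14

PUSH 11 : [11]
DUP     : [11, 11]
OVER    : [11, 11, 11]
ROT     : [11, 11, 11]
ADD     : [11, 22]
MUL     : [242]
POP     : []
PUSH 7  : [7]
PUSH -6 : [7, -6]
SWAP    : [-6, 7]
PUSH -4 : [-6, 7, -4]
NEG     : [-6, 7, 4]
OVER    : [-6, 7, 4, 7]
EQ      : [-6, 7, 0]
NEG     : [-6, 7, 0]
SUB     : [-6, 7]
POP     : [-6]
DUP     : [-6, -6]
GT      : [0]
PUSH 74 : [0, 74]
NEG     : [0, -74]
MUL     : [0]
PUSH 14 : [0, 14]
PUSH -8 : [0, 14, -8]
OVER    : [0, 14, -8, 14]
DUP     : [0, 14, -8, 14, 14]
STORE 0 : [0, 14, -8, 14]
ROT     : [0, -8, 14, 14]
GT      : [0, -8, 0]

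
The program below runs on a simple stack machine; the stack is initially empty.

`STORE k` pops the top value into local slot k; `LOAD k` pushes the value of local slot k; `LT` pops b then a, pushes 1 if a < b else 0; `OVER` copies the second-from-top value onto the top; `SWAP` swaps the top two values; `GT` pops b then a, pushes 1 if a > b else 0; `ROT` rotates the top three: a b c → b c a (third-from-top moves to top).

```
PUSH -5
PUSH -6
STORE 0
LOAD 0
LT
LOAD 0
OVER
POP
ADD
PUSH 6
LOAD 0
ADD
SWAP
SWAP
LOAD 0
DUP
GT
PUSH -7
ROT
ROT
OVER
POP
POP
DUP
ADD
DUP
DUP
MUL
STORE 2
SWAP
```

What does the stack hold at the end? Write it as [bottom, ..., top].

PUSH -5  -5
PUSH -6  -5 -6
STORE 0  -5
LOAD 0   -5 -6
LT       0
LOAD 0   0 -6
OVER     0 -6 0
POP      0 -6
ADD      -6
PUSH 6   -6 6
LOAD 0   -6 6 -6
ADD      -6 0
SWAP     0 -6
SWAP     -6 0
LOAD 0   -6 0 -6
DUP      -6 0 -6 -6
GT       -6 0 0
PUSH -7  -6 0 0 -7
ROT      -6 0 -7 0
ROT      -6 -7 0 0
OVER     -6 -7 0 0 0
POP      -6 -7 0 0
POP      -6 -7 0
DUP      -6 -7 0 0
ADD      -6 -7 0
DUP      -6 -7 0 0
DUP      -6 -7 0 0 0
MUL      -6 -7 0 0
STORE 2  -6 -7 0
SWAP     -6 0 -7

[-6, 0, -7]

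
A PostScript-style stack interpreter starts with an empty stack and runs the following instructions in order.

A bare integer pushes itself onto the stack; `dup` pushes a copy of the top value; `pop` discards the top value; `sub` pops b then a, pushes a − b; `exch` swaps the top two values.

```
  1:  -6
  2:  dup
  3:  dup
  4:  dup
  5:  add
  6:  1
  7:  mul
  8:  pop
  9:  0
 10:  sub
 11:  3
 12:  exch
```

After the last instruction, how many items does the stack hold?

-6   : -6
dup  : -6 -6
dup  : -6 -6 -6
dup  : -6 -6 -6 -6
add  : -6 -6 -12
1    : -6 -6 -12 1
mul  : -6 -6 -12
pop  : -6 -6
0    : -6 -6 0
sub  : -6 -6
3    : -6 -6 3
exch : -6 3 -6

3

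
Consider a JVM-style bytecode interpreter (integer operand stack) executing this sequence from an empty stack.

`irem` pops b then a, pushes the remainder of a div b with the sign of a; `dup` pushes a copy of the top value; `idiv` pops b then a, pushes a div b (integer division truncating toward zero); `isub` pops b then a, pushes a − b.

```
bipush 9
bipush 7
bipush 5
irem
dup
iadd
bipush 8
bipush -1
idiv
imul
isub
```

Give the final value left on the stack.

bipush 9  -> [9]
bipush 7  -> [9, 7]
bipush 5  -> [9, 7, 5]
irem      -> [9, 2]
dup       -> [9, 2, 2]
iadd      -> [9, 4]
bipush 8  -> [9, 4, 8]
bipush -1 -> [9, 4, 8, -1]
idiv      -> [9, 4, -8]
imul      -> [9, -32]
isub      -> [41]

41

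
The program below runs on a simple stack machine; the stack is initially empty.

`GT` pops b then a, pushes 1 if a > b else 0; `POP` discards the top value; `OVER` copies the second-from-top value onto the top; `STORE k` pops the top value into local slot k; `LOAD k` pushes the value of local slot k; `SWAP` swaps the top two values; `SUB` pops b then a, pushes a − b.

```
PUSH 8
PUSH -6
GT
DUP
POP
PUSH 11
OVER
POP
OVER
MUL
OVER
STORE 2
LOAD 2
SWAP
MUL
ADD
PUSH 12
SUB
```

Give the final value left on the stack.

PUSH 8  -> [8]
PUSH -6 -> [8, -6]
GT      -> [1]
DUP     -> [1, 1]
POP     -> [1]
PUSH 11 -> [1, 11]
OVER    -> [1, 11, 1]
POP     -> [1, 11]
OVER    -> [1, 11, 1]
MUL     -> [1, 11]
OVER    -> [1, 11, 1]
STORE 2 -> [1, 11]
LOAD 2  -> [1, 11, 1]
SWAP    -> [1, 1, 11]
MUL     -> [1, 11]
ADD     -> [12]
PUSH 12 -> [12, 12]
SUB     -> [0]

0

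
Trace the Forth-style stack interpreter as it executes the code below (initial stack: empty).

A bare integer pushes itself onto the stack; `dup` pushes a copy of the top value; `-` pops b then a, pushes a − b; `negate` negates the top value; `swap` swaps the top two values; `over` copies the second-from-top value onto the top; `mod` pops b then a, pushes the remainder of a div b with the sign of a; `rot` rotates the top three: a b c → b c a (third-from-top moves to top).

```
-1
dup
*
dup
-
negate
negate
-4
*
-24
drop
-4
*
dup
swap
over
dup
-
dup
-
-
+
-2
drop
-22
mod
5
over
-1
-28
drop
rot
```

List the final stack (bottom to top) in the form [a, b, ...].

-1      [-1]
dup     [-1, -1]
*       [1]
dup     [1, 1]
-       [0]
negate  [0]
negate  [0]
-4      [0, -4]
*       [0]
-24     [0, -24]
drop    [0]
-4      [0, -4]
*       [0]
dup     [0, 0]
swap    [0, 0]
over    [0, 0, 0]
dup     [0, 0, 0, 0]
-       [0, 0, 0]
dup     [0, 0, 0, 0]
-       [0, 0, 0]
-       [0, 0]
+       [0]
-2      [0, -2]
drop    [0]
-22     [0, -22]
mod     [0]
5       [0, 5]
over    [0, 5, 0]
-1      [0, 5, 0, -1]
-28     [0, 5, 0, -1, -28]
drop    [0, 5, 0, -1]
rot     [0, 0, -1, 5]

[0, 0, -1, 5]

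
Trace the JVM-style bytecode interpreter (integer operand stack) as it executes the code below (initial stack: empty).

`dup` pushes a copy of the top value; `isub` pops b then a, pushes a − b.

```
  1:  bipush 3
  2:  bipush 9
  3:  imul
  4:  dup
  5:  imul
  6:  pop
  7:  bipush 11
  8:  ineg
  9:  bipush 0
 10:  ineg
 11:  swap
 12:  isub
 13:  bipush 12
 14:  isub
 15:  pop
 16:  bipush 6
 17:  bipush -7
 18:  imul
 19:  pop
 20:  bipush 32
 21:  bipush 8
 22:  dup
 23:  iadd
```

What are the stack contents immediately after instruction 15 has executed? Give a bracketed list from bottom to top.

bipush 3   [3]
bipush 9   [3, 9]
imul       [27]
dup        [27, 27]
imul       [729]
pop        []
bipush 11  [11]
ineg       [-11]
bipush 0   [-11, 0]
ineg       [-11, 0]
swap       [0, -11]
isub       [11]
bipush 12  [11, 12]
isub       [-1]
pop        []

[]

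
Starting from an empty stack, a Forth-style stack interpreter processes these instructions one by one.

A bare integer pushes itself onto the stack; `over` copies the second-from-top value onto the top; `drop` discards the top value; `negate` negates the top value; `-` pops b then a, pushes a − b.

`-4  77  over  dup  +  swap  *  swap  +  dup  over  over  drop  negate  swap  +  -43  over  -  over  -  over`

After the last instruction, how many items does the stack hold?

4

-4     : [-4]
77     : [-4, 77]
over   : [-4, 77, -4]
dup    : [-4, 77, -4, -4]
+      : [-4, 77, -8]
swap   : [-4, -8, 77]
*      : [-4, -616]
swap   : [-616, -4]
+      : [-620]
dup    : [-620, -620]
over   : [-620, -620, -620]
over   : [-620, -620, -620, -620]
drop   : [-620, -620, -620]
negate : [-620, -620, 620]
swap   : [-620, 620, -620]
+      : [-620, 0]
-43    : [-620, 0, -43]
over   : [-620, 0, -43, 0]
-      : [-620, 0, -43]
over   : [-620, 0, -43, 0]
-      : [-620, 0, -43]
over   : [-620, 0, -43, 0]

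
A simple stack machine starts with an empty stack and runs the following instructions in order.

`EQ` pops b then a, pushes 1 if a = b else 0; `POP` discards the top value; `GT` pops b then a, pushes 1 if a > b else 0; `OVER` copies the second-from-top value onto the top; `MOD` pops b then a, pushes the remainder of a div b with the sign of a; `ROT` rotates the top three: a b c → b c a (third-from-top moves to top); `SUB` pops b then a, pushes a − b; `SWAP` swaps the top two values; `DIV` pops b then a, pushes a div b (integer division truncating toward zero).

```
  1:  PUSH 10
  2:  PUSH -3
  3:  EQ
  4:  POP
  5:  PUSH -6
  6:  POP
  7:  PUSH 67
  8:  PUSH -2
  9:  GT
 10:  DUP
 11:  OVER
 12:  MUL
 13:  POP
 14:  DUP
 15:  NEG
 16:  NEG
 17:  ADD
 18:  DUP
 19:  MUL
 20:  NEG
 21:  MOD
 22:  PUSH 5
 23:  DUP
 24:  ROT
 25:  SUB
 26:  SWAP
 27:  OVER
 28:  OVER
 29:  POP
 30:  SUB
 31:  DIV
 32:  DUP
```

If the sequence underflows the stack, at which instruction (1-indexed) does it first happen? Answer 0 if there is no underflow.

21

PUSH 10  10
PUSH -3  10 -3
EQ       0
POP      (empty)
PUSH -6  -6
POP      (empty)
PUSH 67  67
PUSH -2  67 -2
GT       1
DUP      1 1
OVER     1 1 1
MUL      1 1
POP      1
DUP      1 1
NEG      1 -1
NEG      1 1
ADD      2
DUP      2 2
MUL      4
NEG      -4
MOD  — needs 2 operands, stack has 1 → underflow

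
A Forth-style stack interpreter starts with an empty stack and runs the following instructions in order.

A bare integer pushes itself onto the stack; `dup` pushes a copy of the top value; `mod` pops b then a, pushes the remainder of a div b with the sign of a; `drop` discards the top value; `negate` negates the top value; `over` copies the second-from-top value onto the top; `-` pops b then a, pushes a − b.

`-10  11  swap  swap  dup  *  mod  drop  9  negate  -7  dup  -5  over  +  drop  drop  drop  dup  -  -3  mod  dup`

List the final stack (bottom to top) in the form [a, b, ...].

[0, 0]

-10    → [-10]
11     → [-10, 11]
swap   → [11, -10]
swap   → [-10, 11]
dup    → [-10, 11, 11]
*      → [-10, 121]
mod    → [-10]
drop   → []
9      → [9]
negate → [-9]
-7     → [-9, -7]
dup    → [-9, -7, -7]
-5     → [-9, -7, -7, -5]
over   → [-9, -7, -7, -5, -7]
+      → [-9, -7, -7, -12]
drop   → [-9, -7, -7]
drop   → [-9, -7]
drop   → [-9]
dup    → [-9, -9]
-      → [0]
-3     → [0, -3]
mod    → [0]
dup    → [0, 0]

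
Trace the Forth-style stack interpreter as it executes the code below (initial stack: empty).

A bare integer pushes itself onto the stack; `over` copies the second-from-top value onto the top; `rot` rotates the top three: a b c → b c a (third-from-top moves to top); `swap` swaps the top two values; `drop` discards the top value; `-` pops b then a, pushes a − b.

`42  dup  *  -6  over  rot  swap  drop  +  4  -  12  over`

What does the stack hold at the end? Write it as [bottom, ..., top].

42   → [42]
dup  → [42, 42]
*    → [1764]
-6   → [1764, -6]
over → [1764, -6, 1764]
rot  → [-6, 1764, 1764]
swap → [-6, 1764, 1764]
drop → [-6, 1764]
+    → [1758]
4    → [1758, 4]
-    → [1754]
12   → [1754, 12]
over → [1754, 12, 1754]

[1754, 12, 1754]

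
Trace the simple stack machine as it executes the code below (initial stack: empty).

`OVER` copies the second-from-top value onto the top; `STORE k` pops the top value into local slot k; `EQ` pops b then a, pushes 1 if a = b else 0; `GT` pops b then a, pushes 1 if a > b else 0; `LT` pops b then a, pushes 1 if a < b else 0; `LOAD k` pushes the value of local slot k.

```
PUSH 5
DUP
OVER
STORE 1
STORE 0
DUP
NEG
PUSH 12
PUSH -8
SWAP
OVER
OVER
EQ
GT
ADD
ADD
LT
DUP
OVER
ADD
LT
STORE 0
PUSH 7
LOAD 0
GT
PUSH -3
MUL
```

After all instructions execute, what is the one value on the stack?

-3

PUSH 5  : 5
DUP     : 5 5
OVER    : 5 5 5
STORE 1 : 5 5
STORE 0 : 5
DUP     : 5 5
NEG     : 5 -5
PUSH 12 : 5 -5 12
PUSH -8 : 5 -5 12 -8
SWAP    : 5 -5 -8 12
OVER    : 5 -5 -8 12 -8
OVER    : 5 -5 -8 12 -8 12
EQ      : 5 -5 -8 12 0
GT      : 5 -5 -8 1
ADD     : 5 -5 -7
ADD     : 5 -12
LT      : 0
DUP     : 0 0
OVER    : 0 0 0
ADD     : 0 0
LT      : 0
STORE 0 : (empty)
PUSH 7  : 7
LOAD 0  : 7 0
GT      : 1
PUSH -3 : 1 -3
MUL     : -3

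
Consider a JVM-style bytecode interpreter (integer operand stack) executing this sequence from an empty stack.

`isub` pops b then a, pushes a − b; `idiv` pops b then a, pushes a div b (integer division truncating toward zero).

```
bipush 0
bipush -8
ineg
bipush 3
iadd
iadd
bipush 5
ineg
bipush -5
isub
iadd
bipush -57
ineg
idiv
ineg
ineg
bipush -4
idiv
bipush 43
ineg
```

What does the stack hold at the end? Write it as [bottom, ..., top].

[0, -43]

bipush 0   : [0]
bipush -8  : [0, -8]
ineg       : [0, 8]
bipush 3   : [0, 8, 3]
iadd       : [0, 11]
iadd       : [11]
bipush 5   : [11, 5]
ineg       : [11, -5]
bipush -5  : [11, -5, -5]
isub       : [11, 0]
iadd       : [11]
bipush -57 : [11, -57]
ineg       : [11, 57]
idiv       : [0]
ineg       : [0]
ineg       : [0]
bipush -4  : [0, -4]
idiv       : [0]
bipush 43  : [0, 43]
ineg       : [0, -43]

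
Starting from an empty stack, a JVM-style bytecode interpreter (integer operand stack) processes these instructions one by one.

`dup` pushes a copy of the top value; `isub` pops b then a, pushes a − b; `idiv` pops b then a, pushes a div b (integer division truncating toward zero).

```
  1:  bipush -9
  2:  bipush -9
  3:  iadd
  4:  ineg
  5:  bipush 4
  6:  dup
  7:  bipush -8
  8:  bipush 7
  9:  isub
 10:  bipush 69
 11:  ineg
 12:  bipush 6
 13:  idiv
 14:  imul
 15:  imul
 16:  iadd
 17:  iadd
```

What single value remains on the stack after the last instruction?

682

bipush -9  [-9]
bipush -9  [-9, -9]
iadd       [-18]
ineg       [18]
bipush 4   [18, 4]
dup        [18, 4, 4]
bipush -8  [18, 4, 4, -8]
bipush 7   [18, 4, 4, -8, 7]
isub       [18, 4, 4, -15]
bipush 69  [18, 4, 4, -15, 69]
ineg       [18, 4, 4, -15, -69]
bipush 6   [18, 4, 4, -15, -69, 6]
idiv       [18, 4, 4, -15, -11]
imul       [18, 4, 4, 165]
imul       [18, 4, 660]
iadd       [18, 664]
iadd       [682]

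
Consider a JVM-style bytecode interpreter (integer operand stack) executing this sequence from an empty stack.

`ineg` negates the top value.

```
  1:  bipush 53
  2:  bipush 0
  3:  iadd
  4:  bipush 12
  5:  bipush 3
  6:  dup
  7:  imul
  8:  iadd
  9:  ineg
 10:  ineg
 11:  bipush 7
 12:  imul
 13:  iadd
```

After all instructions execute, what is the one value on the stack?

200

bipush 53 → 53
bipush 0  → 53 0
iadd      → 53
bipush 12 → 53 12
bipush 3  → 53 12 3
dup       → 53 12 3 3
imul      → 53 12 9
iadd      → 53 21
ineg      → 53 -21
ineg      → 53 21
bipush 7  → 53 21 7
imul      → 53 147
iadd      → 200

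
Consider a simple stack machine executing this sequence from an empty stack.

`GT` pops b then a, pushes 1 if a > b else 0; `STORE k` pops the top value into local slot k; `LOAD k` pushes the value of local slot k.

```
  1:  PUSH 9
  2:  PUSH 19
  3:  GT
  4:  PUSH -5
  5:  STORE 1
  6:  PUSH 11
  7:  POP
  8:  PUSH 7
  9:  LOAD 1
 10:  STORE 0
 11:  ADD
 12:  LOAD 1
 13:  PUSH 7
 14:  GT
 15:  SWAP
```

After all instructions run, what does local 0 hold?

PUSH 9   9
PUSH 19  9 19
GT       0
PUSH -5  0 -5
STORE 1  0
PUSH 11  0 11
POP      0
PUSH 7   0 7
LOAD 1   0 7 -5
STORE 0  0 7
ADD      7
LOAD 1   7 -5
PUSH 7   7 -5 7
GT       7 0
SWAP     0 7

-5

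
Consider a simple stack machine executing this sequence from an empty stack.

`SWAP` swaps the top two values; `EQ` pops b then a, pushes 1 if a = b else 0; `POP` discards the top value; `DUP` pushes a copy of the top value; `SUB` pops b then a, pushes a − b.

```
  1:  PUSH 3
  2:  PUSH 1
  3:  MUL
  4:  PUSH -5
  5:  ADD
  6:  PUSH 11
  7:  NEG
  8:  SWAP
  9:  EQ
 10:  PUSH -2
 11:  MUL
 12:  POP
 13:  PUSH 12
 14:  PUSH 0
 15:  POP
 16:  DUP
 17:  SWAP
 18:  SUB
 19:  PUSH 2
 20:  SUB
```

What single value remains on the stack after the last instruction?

PUSH 3  -> 3
PUSH 1  -> 3 1
MUL     -> 3
PUSH -5 -> 3 -5
ADD     -> -2
PUSH 11 -> -2 11
NEG     -> -2 -11
SWAP    -> -11 -2
EQ      -> 0
PUSH -2 -> 0 -2
MUL     -> 0
POP     -> (empty)
PUSH 12 -> 12
PUSH 0  -> 12 0
POP     -> 12
DUP     -> 12 12
SWAP    -> 12 12
SUB     -> 0
PUSH 2  -> 0 2
SUB     -> -2

-2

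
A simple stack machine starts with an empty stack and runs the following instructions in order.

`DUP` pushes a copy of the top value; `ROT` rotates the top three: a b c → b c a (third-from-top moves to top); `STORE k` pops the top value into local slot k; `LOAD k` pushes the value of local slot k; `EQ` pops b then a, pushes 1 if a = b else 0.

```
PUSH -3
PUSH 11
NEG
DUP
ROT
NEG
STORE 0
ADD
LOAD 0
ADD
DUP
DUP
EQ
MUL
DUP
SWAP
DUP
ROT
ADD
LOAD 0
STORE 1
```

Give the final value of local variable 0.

3

PUSH -3 → [-3]
PUSH 11 → [-3, 11]
NEG     → [-3, -11]
DUP     → [-3, -11, -11]
ROT     → [-11, -11, -3]
NEG     → [-11, -11, 3]
STORE 0 → [-11, -11]
ADD     → [-22]
LOAD 0  → [-22, 3]
ADD     → [-19]
DUP     → [-19, -19]
DUP     → [-19, -19, -19]
EQ      → [-19, 1]
MUL     → [-19]
DUP     → [-19, -19]
SWAP    → [-19, -19]
DUP     → [-19, -19, -19]
ROT     → [-19, -19, -19]
ADD     → [-19, -38]
LOAD 0  → [-19, -38, 3]
STORE 1 → [-19, -38]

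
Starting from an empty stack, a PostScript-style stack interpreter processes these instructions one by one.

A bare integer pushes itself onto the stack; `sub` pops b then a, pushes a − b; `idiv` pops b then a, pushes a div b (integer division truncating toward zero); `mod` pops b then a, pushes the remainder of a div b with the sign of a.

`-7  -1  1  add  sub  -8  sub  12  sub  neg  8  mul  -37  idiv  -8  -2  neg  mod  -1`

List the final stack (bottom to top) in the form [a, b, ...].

[-2, 0, -1]

-7    -7
-1    -7 -1
1     -7 -1 1
add   -7 0
sub   -7
-8    -7 -8
sub   1
12    1 12
sub   -11
neg   11
8     11 8
mul   88
-37   88 -37
idiv  -2
-8    -2 -8
-2    -2 -8 -2
neg   -2 -8 2
mod   -2 0
-1    -2 0 -1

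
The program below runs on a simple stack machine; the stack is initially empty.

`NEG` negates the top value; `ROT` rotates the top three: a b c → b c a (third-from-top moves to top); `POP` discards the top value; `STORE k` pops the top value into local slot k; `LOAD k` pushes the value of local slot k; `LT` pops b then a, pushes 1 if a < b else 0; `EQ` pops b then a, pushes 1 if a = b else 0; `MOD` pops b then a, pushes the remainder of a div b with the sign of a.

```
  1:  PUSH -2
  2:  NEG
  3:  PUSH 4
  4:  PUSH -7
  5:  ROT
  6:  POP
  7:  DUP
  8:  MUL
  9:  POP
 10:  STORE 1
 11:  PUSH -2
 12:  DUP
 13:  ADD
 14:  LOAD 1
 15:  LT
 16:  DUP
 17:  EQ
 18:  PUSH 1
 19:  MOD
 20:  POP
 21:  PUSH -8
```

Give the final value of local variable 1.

4

PUSH -2  -2
NEG      2
PUSH 4   2 4
PUSH -7  2 4 -7
ROT      4 -7 2
POP      4 -7
DUP      4 -7 -7
MUL      4 49
POP      4
STORE 1  (empty)
PUSH -2  -2
DUP      -2 -2
ADD      -4
LOAD 1   -4 4
LT       1
DUP      1 1
EQ       1
PUSH 1   1 1
MOD      0
POP      (empty)
PUSH -8  -8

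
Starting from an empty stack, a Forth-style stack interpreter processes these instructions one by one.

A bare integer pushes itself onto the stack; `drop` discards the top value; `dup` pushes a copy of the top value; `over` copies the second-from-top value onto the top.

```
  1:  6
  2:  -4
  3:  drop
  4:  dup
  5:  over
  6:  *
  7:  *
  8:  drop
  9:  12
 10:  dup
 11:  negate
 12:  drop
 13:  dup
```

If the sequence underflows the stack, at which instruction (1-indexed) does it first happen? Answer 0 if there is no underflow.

6      → 6
-4     → 6 -4
drop   → 6
dup    → 6 6
over   → 6 6 6
*      → 6 36
*      → 216
drop   → (empty)
12     → 12
dup    → 12 12
negate → 12 -12
drop   → 12
dup    → 12 12

0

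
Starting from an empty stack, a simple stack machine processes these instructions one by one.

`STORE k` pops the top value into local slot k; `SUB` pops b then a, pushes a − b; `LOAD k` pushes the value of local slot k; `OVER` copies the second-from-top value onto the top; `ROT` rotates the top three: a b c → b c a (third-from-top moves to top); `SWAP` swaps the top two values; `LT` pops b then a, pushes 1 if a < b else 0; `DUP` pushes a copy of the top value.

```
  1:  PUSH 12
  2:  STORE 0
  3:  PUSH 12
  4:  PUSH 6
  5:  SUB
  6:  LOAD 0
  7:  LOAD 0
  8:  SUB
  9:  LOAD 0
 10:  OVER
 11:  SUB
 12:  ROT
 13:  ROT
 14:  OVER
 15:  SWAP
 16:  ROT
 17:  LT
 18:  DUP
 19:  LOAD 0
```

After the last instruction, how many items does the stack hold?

PUSH 12  [12]
STORE 0  []
PUSH 12  [12]
PUSH 6   [12, 6]
SUB      [6]
LOAD 0   [6, 12]
LOAD 0   [6, 12, 12]
SUB      [6, 0]
LOAD 0   [6, 0, 12]
OVER     [6, 0, 12, 0]
SUB      [6, 0, 12]
ROT      [0, 12, 6]
ROT      [12, 6, 0]
OVER     [12, 6, 0, 6]
SWAP     [12, 6, 6, 0]
ROT      [12, 6, 0, 6]
LT       [12, 6, 1]
DUP      [12, 6, 1, 1]
LOAD 0   [12, 6, 1, 1, 12]

5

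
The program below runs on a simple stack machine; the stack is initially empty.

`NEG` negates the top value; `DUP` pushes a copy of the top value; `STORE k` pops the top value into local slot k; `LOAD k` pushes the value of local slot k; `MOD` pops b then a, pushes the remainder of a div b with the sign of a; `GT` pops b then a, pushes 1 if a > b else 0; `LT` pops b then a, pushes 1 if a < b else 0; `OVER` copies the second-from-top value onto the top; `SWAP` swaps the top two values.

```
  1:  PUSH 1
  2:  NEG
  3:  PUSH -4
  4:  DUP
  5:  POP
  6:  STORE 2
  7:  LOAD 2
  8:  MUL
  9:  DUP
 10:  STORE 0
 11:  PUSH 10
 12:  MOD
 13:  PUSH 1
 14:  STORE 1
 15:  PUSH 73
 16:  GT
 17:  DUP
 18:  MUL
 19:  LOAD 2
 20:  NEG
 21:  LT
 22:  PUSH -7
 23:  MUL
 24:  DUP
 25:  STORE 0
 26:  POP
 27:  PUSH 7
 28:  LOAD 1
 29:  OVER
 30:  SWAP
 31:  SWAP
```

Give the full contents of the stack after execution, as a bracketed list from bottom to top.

PUSH 1  -> 1
NEG     -> -1
PUSH -4 -> -1 -4
DUP     -> -1 -4 -4
POP     -> -1 -4
STORE 2 -> -1
LOAD 2  -> -1 -4
MUL     -> 4
DUP     -> 4 4
STORE 0 -> 4
PUSH 10 -> 4 10
MOD     -> 4
PUSH 1  -> 4 1
STORE 1 -> 4
PUSH 73 -> 4 73
GT      -> 0
DUP     -> 0 0
MUL     -> 0
LOAD 2  -> 0 -4
NEG     -> 0 4
LT      -> 1
PUSH -7 -> 1 -7
MUL     -> -7
DUP     -> -7 -7
STORE 0 -> -7
POP     -> (empty)
PUSH 7  -> 7
LOAD 1  -> 7 1
OVER    -> 7 1 7
SWAP    -> 7 7 1
SWAP    -> 7 1 7

[7, 1, 7]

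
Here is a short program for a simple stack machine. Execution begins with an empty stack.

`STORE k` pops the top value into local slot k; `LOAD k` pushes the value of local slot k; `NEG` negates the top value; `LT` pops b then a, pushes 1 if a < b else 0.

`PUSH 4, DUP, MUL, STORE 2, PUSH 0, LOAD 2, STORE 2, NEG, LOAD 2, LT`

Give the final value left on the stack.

PUSH 4   [4]
DUP      [4, 4]
MUL      [16]
STORE 2  []
PUSH 0   [0]
LOAD 2   [0, 16]
STORE 2  [0]
NEG      [0]
LOAD 2   [0, 16]
LT       [1]

1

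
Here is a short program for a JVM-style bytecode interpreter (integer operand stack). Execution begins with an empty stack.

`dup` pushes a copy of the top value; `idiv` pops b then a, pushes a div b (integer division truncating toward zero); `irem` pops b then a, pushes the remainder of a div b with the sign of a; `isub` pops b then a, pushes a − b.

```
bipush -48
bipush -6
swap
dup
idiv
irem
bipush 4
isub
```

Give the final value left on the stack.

-4

bipush -48 : [-48]
bipush -6  : [-48, -6]
swap       : [-6, -48]
dup        : [-6, -48, -48]
idiv       : [-6, 1]
irem       : [0]
bipush 4   : [0, 4]
isub       : [-4]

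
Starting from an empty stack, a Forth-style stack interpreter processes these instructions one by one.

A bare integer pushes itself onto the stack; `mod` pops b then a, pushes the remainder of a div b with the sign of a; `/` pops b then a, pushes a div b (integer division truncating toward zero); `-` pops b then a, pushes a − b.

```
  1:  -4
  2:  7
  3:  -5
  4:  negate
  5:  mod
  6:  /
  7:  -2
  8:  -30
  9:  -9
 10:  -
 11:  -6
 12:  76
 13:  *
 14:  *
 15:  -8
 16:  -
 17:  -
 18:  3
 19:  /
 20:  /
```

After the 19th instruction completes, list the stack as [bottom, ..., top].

-4     → [-4]
7      → [-4, 7]
-5     → [-4, 7, -5]
negate → [-4, 7, 5]
mod    → [-4, 2]
/      → [-2]
-2     → [-2, -2]
-30    → [-2, -2, -30]
-9     → [-2, -2, -30, -9]
-      → [-2, -2, -21]
-6     → [-2, -2, -21, -6]
76     → [-2, -2, -21, -6, 76]
*      → [-2, -2, -21, -456]
*      → [-2, -2, 9576]
-8     → [-2, -2, 9576, -8]
-      → [-2, -2, 9584]
-      → [-2, -9586]
3      → [-2, -9586, 3]
/      → [-2, -3195]

[-2, -3195]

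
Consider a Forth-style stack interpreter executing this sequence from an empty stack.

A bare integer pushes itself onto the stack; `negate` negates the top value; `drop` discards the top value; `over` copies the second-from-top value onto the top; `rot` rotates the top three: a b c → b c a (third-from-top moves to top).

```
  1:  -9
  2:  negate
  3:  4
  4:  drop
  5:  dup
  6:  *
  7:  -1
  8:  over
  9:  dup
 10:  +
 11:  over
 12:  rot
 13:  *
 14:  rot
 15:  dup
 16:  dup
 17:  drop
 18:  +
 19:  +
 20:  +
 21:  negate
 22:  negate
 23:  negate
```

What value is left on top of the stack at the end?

-9     → -9
negate → 9
4      → 9 4
drop   → 9
dup    → 9 9
*      → 81
-1     → 81 -1
over   → 81 -1 81
dup    → 81 -1 81 81
+      → 81 -1 162
over   → 81 -1 162 -1
rot    → 81 162 -1 -1
*      → 81 162 1
rot    → 162 1 81
dup    → 162 1 81 81
dup    → 162 1 81 81 81
drop   → 162 1 81 81
+      → 162 1 162
+      → 162 163
+      → 325
negate → -325
negate → 325
negate → -325

-325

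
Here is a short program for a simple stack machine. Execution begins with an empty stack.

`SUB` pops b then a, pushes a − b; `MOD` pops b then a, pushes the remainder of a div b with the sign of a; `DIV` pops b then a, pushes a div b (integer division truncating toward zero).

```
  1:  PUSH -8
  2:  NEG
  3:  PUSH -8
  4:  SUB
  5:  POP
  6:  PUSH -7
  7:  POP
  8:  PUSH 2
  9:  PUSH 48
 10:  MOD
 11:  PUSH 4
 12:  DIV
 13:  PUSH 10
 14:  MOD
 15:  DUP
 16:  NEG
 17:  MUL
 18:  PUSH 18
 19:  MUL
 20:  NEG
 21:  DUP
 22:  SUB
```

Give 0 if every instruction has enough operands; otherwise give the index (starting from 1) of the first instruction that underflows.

PUSH -8  -8
NEG      8
PUSH -8  8 -8
SUB      16
POP      (empty)
PUSH -7  -7
POP      (empty)
PUSH 2   2
PUSH 48  2 48
MOD      2
PUSH 4   2 4
DIV      0
PUSH 10  0 10
MOD      0
DUP      0 0
NEG      0 0
MUL      0
PUSH 18  0 18
MUL      0
NEG      0
DUP      0 0
SUB      0

0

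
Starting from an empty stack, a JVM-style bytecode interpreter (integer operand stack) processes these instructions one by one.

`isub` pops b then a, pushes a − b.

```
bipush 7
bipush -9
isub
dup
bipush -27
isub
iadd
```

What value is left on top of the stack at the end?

59

bipush 7   -> 7
bipush -9  -> 7 -9
isub       -> 16
dup        -> 16 16
bipush -27 -> 16 16 -27
isub       -> 16 43
iadd       -> 59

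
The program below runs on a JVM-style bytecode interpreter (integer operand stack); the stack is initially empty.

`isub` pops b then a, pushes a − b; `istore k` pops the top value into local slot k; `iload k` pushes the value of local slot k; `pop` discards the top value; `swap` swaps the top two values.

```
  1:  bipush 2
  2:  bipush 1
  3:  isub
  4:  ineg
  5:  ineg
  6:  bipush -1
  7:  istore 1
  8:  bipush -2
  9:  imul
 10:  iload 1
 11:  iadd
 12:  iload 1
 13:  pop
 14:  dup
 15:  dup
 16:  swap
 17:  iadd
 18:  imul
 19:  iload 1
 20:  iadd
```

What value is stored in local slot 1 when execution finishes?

bipush 2  -> [2]
bipush 1  -> [2, 1]
isub      -> [1]
ineg      -> [-1]
ineg      -> [1]
bipush -1 -> [1, -1]
istore 1  -> [1]
bipush -2 -> [1, -2]
imul      -> [-2]
iload 1   -> [-2, -1]
iadd      -> [-3]
iload 1   -> [-3, -1]
pop       -> [-3]
dup       -> [-3, -3]
dup       -> [-3, -3, -3]
swap      -> [-3, -3, -3]
iadd      -> [-3, -6]
imul      -> [18]
iload 1   -> [18, -1]
iadd      -> [17]

-1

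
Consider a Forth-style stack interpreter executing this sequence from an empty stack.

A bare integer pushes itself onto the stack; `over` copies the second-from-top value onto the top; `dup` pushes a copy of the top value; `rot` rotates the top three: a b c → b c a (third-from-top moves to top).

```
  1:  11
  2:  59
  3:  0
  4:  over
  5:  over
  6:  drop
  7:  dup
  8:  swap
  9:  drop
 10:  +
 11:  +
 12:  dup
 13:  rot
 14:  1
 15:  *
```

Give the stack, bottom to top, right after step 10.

11    [11]
59    [11, 59]
0     [11, 59, 0]
over  [11, 59, 0, 59]
over  [11, 59, 0, 59, 0]
drop  [11, 59, 0, 59]
dup   [11, 59, 0, 59, 59]
swap  [11, 59, 0, 59, 59]
drop  [11, 59, 0, 59]
+     [11, 59, 59]

[11, 59, 59]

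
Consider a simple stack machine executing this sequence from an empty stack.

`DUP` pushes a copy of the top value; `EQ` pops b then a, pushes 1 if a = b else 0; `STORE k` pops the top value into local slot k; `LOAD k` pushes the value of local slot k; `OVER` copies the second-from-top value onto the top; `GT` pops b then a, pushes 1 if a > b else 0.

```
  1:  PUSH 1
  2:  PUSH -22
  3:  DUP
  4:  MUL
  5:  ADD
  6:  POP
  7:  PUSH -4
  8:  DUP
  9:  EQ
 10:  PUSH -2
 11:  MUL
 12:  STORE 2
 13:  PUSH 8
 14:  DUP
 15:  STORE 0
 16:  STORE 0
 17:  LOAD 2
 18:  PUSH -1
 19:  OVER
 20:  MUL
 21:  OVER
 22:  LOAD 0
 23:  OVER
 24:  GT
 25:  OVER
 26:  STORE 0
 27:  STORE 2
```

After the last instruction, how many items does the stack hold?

3

PUSH 1   -> [1]
PUSH -22 -> [1, -22]
DUP      -> [1, -22, -22]
MUL      -> [1, 484]
ADD      -> [485]
POP      -> []
PUSH -4  -> [-4]
DUP      -> [-4, -4]
EQ       -> [1]
PUSH -2  -> [1, -2]
MUL      -> [-2]
STORE 2  -> []
PUSH 8   -> [8]
DUP      -> [8, 8]
STORE 0  -> [8]
STORE 0  -> []
LOAD 2   -> [-2]
PUSH -1  -> [-2, -1]
OVER     -> [-2, -1, -2]
MUL      -> [-2, 2]
OVER     -> [-2, 2, -2]
LOAD 0   -> [-2, 2, -2, 8]
OVER     -> [-2, 2, -2, 8, -2]
GT       -> [-2, 2, -2, 1]
OVER     -> [-2, 2, -2, 1, -2]
STORE 0  -> [-2, 2, -2, 1]
STORE 2  -> [-2, 2, -2]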